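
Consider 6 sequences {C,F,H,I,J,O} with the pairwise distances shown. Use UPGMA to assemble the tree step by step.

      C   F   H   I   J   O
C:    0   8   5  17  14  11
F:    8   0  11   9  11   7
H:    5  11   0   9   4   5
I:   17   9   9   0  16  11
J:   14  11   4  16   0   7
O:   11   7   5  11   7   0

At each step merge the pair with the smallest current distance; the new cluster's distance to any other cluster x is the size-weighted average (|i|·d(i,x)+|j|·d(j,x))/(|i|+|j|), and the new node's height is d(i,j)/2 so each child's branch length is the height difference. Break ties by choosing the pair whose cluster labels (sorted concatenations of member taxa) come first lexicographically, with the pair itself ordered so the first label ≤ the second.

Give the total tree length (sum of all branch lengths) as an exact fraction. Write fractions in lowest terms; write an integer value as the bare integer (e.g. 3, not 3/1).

iteration 1: select H,J (d=4); attach at lengths (2, 2); label the merged cluster HJ
  updated: d(C,HJ)=19/2, d(F,HJ)=11, d(HJ,I)=25/2, d(HJ,O)=6
iteration 2: select HJ,O (d=6); attach at lengths (1, 3); label the merged cluster HJO
  updated: d(C,HJO)=10, d(F,HJO)=29/3, d(HJO,I)=12
iteration 3: select C,F (d=8); attach at lengths (4, 4); label the merged cluster CF
  updated: d(CF,HJO)=59/6, d(CF,I)=13
iteration 4: select CF,HJO (d=59/6); attach at lengths (11/12, 23/12); label the merged cluster CFHJO
  updated: d(CFHJO,I)=62/5
iteration 5: select CFHJO,I (d=62/5); attach at lengths (77/60, 31/5); label the merged cluster CFHIJO
final tree: (((C:4,F:4):11/12,((H:2,J:2):1,O:3):23/12):77/60,I:31/5)
total length: 1579/60

1579/60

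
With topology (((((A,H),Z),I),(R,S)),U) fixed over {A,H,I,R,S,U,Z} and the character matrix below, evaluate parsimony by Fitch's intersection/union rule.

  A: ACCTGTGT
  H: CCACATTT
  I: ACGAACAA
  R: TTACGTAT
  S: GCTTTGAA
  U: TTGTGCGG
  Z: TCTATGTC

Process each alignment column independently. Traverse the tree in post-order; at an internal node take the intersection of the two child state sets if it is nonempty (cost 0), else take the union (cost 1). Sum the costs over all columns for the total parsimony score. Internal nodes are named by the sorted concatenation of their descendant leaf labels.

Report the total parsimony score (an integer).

[col 0] AH: children A:{A}, H:{C} ∪→ {A,C}; cost 1
[col 0] AHZ: children AH:{A,C}, Z:{T} ∪→ {A,C,T}; cost 1
[col 0] AHIZ: children AHZ:{A,C,T}, I:{A} ∩→ {A}; cost 0
[col 0] RS: children R:{T}, S:{G} ∪→ {G,T}; cost 1
[col 0] AHIRSZ: children AHIZ:{A}, RS:{G,T} ∪→ {A,G,T}; cost 1
[col 0] AHIRSUZ: children AHIRSZ:{A,G,T}, U:{T} ∩→ {T}; cost 0
[col 1] AH: children A:{C}, H:{C} ∩→ {C}; cost 0
[col 1] AHZ: children AH:{C}, Z:{C} ∩→ {C}; cost 0
[col 1] AHIZ: children AHZ:{C}, I:{C} ∩→ {C}; cost 0
[col 1] RS: children R:{T}, S:{C} ∪→ {C,T}; cost 1
[col 1] AHIRSZ: children AHIZ:{C}, RS:{C,T} ∩→ {C}; cost 0
[col 1] AHIRSUZ: children AHIRSZ:{C}, U:{T} ∪→ {C,T}; cost 1
[col 2] AH: children A:{C}, H:{A} ∪→ {A,C}; cost 1
[col 2] AHZ: children AH:{A,C}, Z:{T} ∪→ {A,C,T}; cost 1
[col 2] AHIZ: children AHZ:{A,C,T}, I:{G} ∪→ {A,C,G,T}; cost 1
[col 2] RS: children R:{A}, S:{T} ∪→ {A,T}; cost 1
[col 2] AHIRSZ: children AHIZ:{A,C,G,T}, RS:{A,T} ∩→ {A,T}; cost 0
[col 2] AHIRSUZ: children AHIRSZ:{A,T}, U:{G} ∪→ {A,G,T}; cost 1
[col 3] AH: children A:{T}, H:{C} ∪→ {C,T}; cost 1
[col 3] AHZ: children AH:{C,T}, Z:{A} ∪→ {A,C,T}; cost 1
[col 3] AHIZ: children AHZ:{A,C,T}, I:{A} ∩→ {A}; cost 0
[col 3] RS: children R:{C}, S:{T} ∪→ {C,T}; cost 1
[col 3] AHIRSZ: children AHIZ:{A}, RS:{C,T} ∪→ {A,C,T}; cost 1
[col 3] AHIRSUZ: children AHIRSZ:{A,C,T}, U:{T} ∩→ {T}; cost 0
[col 4] AH: children A:{G}, H:{A} ∪→ {A,G}; cost 1
[col 4] AHZ: children AH:{A,G}, Z:{T} ∪→ {A,G,T}; cost 1
[col 4] AHIZ: children AHZ:{A,G,T}, I:{A} ∩→ {A}; cost 0
[col 4] RS: children R:{G}, S:{T} ∪→ {G,T}; cost 1
[col 4] AHIRSZ: children AHIZ:{A}, RS:{G,T} ∪→ {A,G,T}; cost 1
[col 4] AHIRSUZ: children AHIRSZ:{A,G,T}, U:{G} ∩→ {G}; cost 0
[col 5] AH: children A:{T}, H:{T} ∩→ {T}; cost 0
[col 5] AHZ: children AH:{T}, Z:{G} ∪→ {G,T}; cost 1
[col 5] AHIZ: children AHZ:{G,T}, I:{C} ∪→ {C,G,T}; cost 1
[col 5] RS: children R:{T}, S:{G} ∪→ {G,T}; cost 1
[col 5] AHIRSZ: children AHIZ:{C,G,T}, RS:{G,T} ∩→ {G,T}; cost 0
[col 5] AHIRSUZ: children AHIRSZ:{G,T}, U:{C} ∪→ {C,G,T}; cost 1
[col 6] AH: children A:{G}, H:{T} ∪→ {G,T}; cost 1
[col 6] AHZ: children AH:{G,T}, Z:{T} ∩→ {T}; cost 0
[col 6] AHIZ: children AHZ:{T}, I:{A} ∪→ {A,T}; cost 1
[col 6] RS: children R:{A}, S:{A} ∩→ {A}; cost 0
[col 6] AHIRSZ: children AHIZ:{A,T}, RS:{A} ∩→ {A}; cost 0
[col 6] AHIRSUZ: children AHIRSZ:{A}, U:{G} ∪→ {A,G}; cost 1
[col 7] AH: children A:{T}, H:{T} ∩→ {T}; cost 0
[col 7] AHZ: children AH:{T}, Z:{C} ∪→ {C,T}; cost 1
[col 7] AHIZ: children AHZ:{C,T}, I:{A} ∪→ {A,C,T}; cost 1
[col 7] RS: children R:{T}, S:{A} ∪→ {A,T}; cost 1
[col 7] AHIRSZ: children AHIZ:{A,C,T}, RS:{A,T} ∩→ {A,T}; cost 0
[col 7] AHIRSUZ: children AHIRSZ:{A,T}, U:{G} ∪→ {A,G,T}; cost 1
per-site changes: [4, 2, 5, 4, 4, 4, 3, 4]; total = 30

30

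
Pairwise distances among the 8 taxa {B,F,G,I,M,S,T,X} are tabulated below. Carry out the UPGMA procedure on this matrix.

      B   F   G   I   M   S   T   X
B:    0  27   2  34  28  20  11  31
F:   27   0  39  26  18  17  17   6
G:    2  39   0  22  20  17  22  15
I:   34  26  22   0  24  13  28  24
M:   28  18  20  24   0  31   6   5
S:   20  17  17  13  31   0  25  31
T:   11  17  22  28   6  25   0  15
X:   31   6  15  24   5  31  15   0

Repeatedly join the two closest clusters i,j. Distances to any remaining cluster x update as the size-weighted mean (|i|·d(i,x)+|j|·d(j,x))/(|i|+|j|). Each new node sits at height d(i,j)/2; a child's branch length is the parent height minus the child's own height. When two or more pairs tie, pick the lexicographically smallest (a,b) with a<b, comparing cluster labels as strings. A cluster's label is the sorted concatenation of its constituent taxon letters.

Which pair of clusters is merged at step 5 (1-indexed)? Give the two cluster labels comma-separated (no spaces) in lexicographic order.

step 1: merge (B,G) at d=2; branch lengths B→1, G→1; new cluster BG
  updated: d(BG,F)=33, d(BG,I)=28, d(BG,M)=24, d(BG,S)=37/2, d(BG,T)=33/2, d(BG,X)=23
step 2: merge (M,X) at d=5; branch lengths M→5/2, X→5/2; new cluster MX
  updated: d(BG,MX)=47/2, d(F,MX)=12, d(I,MX)=24, d(MX,S)=31, d(MX,T)=21/2
step 3: merge (MX,T) at d=21/2; branch lengths MX→11/4, T→21/4; new cluster MTX
  updated: d(BG,MTX)=127/6, d(F,MTX)=41/3, d(I,MTX)=76/3, d(MTX,S)=29
step 4: merge (I,S) at d=13; branch lengths I→13/2, S→13/2; new cluster IS
  updated: d(BG,IS)=93/4, d(F,IS)=43/2, d(IS,MTX)=163/6
step 5: merge (F,MTX) at d=41/3; branch lengths F→41/6, MTX→19/12; new cluster FMTX
  updated: d(BG,FMTX)=193/8, d(FMTX,IS)=103/4
step 6: merge (BG,IS) at d=93/4; branch lengths BG→85/8, IS→41/8; new cluster BGIS
  updated: d(BGIS,FMTX)=399/16
step 7: merge (BGIS,FMTX) at d=399/16; branch lengths BGIS→27/32, FMTX→541/96; new cluster BFGIMSTX
final tree: (((B:1,G:1):85/8,(I:13/2,S:13/2):41/8):27/32,(F:41/6,((M:5/2,X:5/2):11/4,T:21/4):19/12):541/96)
total length: 2815/48

F,MTX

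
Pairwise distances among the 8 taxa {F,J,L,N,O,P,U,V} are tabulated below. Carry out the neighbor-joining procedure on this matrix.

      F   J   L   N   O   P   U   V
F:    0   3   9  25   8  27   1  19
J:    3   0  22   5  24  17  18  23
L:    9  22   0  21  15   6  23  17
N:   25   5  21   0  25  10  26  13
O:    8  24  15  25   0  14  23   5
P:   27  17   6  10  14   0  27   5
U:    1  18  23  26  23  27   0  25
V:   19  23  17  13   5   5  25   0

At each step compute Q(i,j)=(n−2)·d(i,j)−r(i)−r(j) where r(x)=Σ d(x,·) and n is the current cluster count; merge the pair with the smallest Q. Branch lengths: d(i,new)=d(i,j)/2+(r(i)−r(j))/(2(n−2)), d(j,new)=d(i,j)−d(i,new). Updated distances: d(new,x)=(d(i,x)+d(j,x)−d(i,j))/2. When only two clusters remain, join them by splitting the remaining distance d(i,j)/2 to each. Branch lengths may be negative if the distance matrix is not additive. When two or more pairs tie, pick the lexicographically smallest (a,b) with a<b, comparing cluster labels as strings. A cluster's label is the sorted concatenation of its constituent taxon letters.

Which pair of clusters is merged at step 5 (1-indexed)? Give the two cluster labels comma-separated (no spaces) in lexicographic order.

FJNU,OV

1. join F+U (d=1, Q=-229) ⇒ FU; edges |F|=-15/4, |U|=19/4
  updated: d(FU,J)=10, d(FU,L)=31/2, d(FU,N)=25, d(FU,O)=15, d(FU,P)=53/2, d(FU,V)=43/2
2. join J+N (d=5, Q=-175) ⇒ JN; edges |J|=27/10, |N|=23/10
  updated: d(FU,JN)=15, d(JN,L)=19, d(JN,O)=22, d(JN,P)=11, d(JN,V)=31/2
3. join FU+JN (d=15, Q=-116) ⇒ FJNU; edges |FU|=71/8, |JN|=49/8
  updated: d(FJNU,L)=39/4, d(FJNU,O)=11, d(FJNU,P)=45/4, d(FJNU,V)=11
4. join O+V (d=5, Q=-68) ⇒ OV; edges |O|=11/3, |V|=4/3
  updated: d(FJNU,OV)=17/2, d(L,OV)=27/2, d(OV,P)=7
5. join FJNU+OV (d=17/2, Q=-83/2) ⇒ FJNOUV; edges |FJNU|=35/8, |OV|=33/8
  updated: d(FJNOUV,L)=59/8, d(FJNOUV,P)=39/8
6. join FJNOUV+L (d=59/8, Q=-73/4) ⇒ FJLNOUV; edges |FJNOUV|=25/8, |L|=17/4
  updated: d(FJLNOUV,P)=7/4
7. join FJLNOUV+P (d=7/4) ⇒ FJLNOPUV; edges |FJLNOUV|=7/8, |P|=7/8
final tree: (((((F:-15/4,U:19/4):71/8,(J:27/10,N:23/10):49/8):35/8,(O:11/3,V:4/3):33/8):25/8,L:17/4):7/8,P:7/8)
total length: 349/8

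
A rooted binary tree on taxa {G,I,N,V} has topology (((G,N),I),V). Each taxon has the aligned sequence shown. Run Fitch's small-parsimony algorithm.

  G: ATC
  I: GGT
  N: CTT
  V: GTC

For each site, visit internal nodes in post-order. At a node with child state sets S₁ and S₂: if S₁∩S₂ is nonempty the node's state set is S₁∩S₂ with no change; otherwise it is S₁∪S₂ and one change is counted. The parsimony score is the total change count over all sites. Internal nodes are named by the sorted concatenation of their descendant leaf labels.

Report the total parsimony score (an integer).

site 0, node GN: G={A} ∪ N={C} → {A,C} (+1)
site 0, node GIN: GN={A,C} ∪ I={G} → {A,C,G} (+1)
site 0, node GINV: GIN={A,C,G} ∩ V={G} → {G} (+0)
site 1, node GN: G={T} ∩ N={T} → {T} (+0)
site 1, node GIN: GN={T} ∪ I={G} → {G,T} (+1)
site 1, node GINV: GIN={G,T} ∩ V={T} → {T} (+0)
site 2, node GN: G={C} ∪ N={T} → {C,T} (+1)
site 2, node GIN: GN={C,T} ∩ I={T} → {T} (+0)
site 2, node GINV: GIN={T} ∪ V={C} → {C,T} (+1)
per-site changes: [2, 1, 2]; total = 5

5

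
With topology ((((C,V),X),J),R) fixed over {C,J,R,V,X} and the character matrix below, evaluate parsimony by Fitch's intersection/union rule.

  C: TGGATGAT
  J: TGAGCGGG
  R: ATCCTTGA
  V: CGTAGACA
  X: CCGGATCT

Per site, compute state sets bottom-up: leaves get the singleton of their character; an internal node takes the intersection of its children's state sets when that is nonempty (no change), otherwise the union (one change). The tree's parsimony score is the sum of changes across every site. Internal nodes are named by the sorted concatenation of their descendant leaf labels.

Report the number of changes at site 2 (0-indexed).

3

CV@0: {T} ∪ {C} = {C,T} (union, +1)
CVX@0: {C,T} ∩ {C} = {C} (intersection, +0)
CJVX@0: {C} ∪ {T} = {C,T} (union, +1)
CJRVX@0: {C,T} ∪ {A} = {A,C,T} (union, +1)
CV@1: {G} ∩ {G} = {G} (intersection, +0)
CVX@1: {G} ∪ {C} = {C,G} (union, +1)
CJVX@1: {C,G} ∩ {G} = {G} (intersection, +0)
CJRVX@1: {G} ∪ {T} = {G,T} (union, +1)
CV@2: {G} ∪ {T} = {G,T} (union, +1)
CVX@2: {G,T} ∩ {G} = {G} (intersection, +0)
CJVX@2: {G} ∪ {A} = {A,G} (union, +1)
CJRVX@2: {A,G} ∪ {C} = {A,C,G} (union, +1)
CV@3: {A} ∩ {A} = {A} (intersection, +0)
CVX@3: {A} ∪ {G} = {A,G} (union, +1)
CJVX@3: {A,G} ∩ {G} = {G} (intersection, +0)
CJRVX@3: {G} ∪ {C} = {C,G} (union, +1)
CV@4: {T} ∪ {G} = {G,T} (union, +1)
CVX@4: {G,T} ∪ {A} = {A,G,T} (union, +1)
CJVX@4: {A,G,T} ∪ {C} = {A,C,G,T} (union, +1)
CJRVX@4: {A,C,G,T} ∩ {T} = {T} (intersection, +0)
CV@5: {G} ∪ {A} = {A,G} (union, +1)
CVX@5: {A,G} ∪ {T} = {A,G,T} (union, +1)
CJVX@5: {A,G,T} ∩ {G} = {G} (intersection, +0)
CJRVX@5: {G} ∪ {T} = {G,T} (union, +1)
CV@6: {A} ∪ {C} = {A,C} (union, +1)
CVX@6: {A,C} ∩ {C} = {C} (intersection, +0)
CJVX@6: {C} ∪ {G} = {C,G} (union, +1)
CJRVX@6: {C,G} ∩ {G} = {G} (intersection, +0)
CV@7: {T} ∪ {A} = {A,T} (union, +1)
CVX@7: {A,T} ∩ {T} = {T} (intersection, +0)
CJVX@7: {T} ∪ {G} = {G,T} (union, +1)
CJRVX@7: {G,T} ∪ {A} = {A,G,T} (union, +1)
per-site changes: [3, 2, 3, 2, 3, 3, 2, 3]; total = 21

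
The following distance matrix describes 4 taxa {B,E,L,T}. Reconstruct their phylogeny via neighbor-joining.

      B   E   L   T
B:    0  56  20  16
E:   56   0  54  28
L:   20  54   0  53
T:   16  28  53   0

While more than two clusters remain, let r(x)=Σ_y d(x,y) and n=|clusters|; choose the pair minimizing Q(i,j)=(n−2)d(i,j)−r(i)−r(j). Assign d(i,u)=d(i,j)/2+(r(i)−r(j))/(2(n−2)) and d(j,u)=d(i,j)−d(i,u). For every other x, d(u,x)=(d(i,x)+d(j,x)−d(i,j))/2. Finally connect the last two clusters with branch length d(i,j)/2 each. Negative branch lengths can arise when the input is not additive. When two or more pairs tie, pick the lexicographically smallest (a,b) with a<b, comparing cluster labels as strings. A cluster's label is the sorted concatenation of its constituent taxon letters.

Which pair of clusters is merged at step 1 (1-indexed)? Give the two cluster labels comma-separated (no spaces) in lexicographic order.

iteration 1: select B,L (d=20, Q=-179); attach at lengths (5/4, 75/4); label the merged cluster BL
  updated: d(BL,E)=45, d(BL,T)=49/2
iteration 2: select BL,E (d=45, Q=-195/2); attach at lengths (83/4, 97/4); label the merged cluster BEL
  updated: d(BEL,T)=15/4
iteration 3: select BEL,T (d=15/4); attach at lengths (15/8, 15/8); label the merged cluster BELT
final tree: (((B:5/4,L:75/4):83/4,E:97/4):15/8,T:15/8)
total length: 275/4

B,L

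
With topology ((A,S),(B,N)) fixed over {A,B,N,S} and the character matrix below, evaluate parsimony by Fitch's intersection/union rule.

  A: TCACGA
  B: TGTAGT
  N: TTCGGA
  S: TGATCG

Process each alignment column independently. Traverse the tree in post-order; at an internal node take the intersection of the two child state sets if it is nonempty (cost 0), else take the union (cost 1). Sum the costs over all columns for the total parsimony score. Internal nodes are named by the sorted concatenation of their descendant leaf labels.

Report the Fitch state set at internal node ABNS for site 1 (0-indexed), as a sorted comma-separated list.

G

AS@0: {T} ∩ {T} = {T} (intersection, +0)
BN@0: {T} ∩ {T} = {T} (intersection, +0)
ABNS@0: {T} ∩ {T} = {T} (intersection, +0)
AS@1: {C} ∪ {G} = {C,G} (union, +1)
BN@1: {G} ∪ {T} = {G,T} (union, +1)
ABNS@1: {C,G} ∩ {G,T} = {G} (intersection, +0)
AS@2: {A} ∩ {A} = {A} (intersection, +0)
BN@2: {T} ∪ {C} = {C,T} (union, +1)
ABNS@2: {A} ∪ {C,T} = {A,C,T} (union, +1)
AS@3: {C} ∪ {T} = {C,T} (union, +1)
BN@3: {A} ∪ {G} = {A,G} (union, +1)
ABNS@3: {C,T} ∪ {A,G} = {A,C,G,T} (union, +1)
AS@4: {G} ∪ {C} = {C,G} (union, +1)
BN@4: {G} ∩ {G} = {G} (intersection, +0)
ABNS@4: {C,G} ∩ {G} = {G} (intersection, +0)
AS@5: {A} ∪ {G} = {A,G} (union, +1)
BN@5: {T} ∪ {A} = {A,T} (union, +1)
ABNS@5: {A,G} ∩ {A,T} = {A} (intersection, +0)
per-site changes: [0, 2, 2, 3, 1, 2]; total = 10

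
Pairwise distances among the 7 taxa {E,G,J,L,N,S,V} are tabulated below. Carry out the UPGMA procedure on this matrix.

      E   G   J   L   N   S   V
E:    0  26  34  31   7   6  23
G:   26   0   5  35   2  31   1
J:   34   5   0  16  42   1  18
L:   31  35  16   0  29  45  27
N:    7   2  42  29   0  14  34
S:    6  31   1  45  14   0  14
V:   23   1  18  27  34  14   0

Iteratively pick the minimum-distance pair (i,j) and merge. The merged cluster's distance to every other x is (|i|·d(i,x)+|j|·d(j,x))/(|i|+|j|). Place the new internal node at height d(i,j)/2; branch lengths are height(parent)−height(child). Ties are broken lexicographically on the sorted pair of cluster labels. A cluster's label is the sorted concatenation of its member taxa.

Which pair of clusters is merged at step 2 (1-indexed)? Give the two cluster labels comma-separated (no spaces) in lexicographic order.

J,S

iteration 1: select G,V (d=1); attach at lengths (1/2, 1/2); label the merged cluster GV
  updated: d(E,GV)=49/2, d(GV,J)=23/2, d(GV,L)=31, d(GV,N)=18, d(GV,S)=45/2
iteration 2: select J,S (d=1); attach at lengths (1/2, 1/2); label the merged cluster JS
  updated: d(E,JS)=20, d(GV,JS)=17, d(JS,L)=61/2, d(JS,N)=28
iteration 3: select E,N (d=7); attach at lengths (7/2, 7/2); label the merged cluster EN
  updated: d(EN,GV)=85/4, d(EN,JS)=24, d(EN,L)=30
iteration 4: select GV,JS (d=17); attach at lengths (8, 8); label the merged cluster GJSV
  updated: d(EN,GJSV)=181/8, d(GJSV,L)=123/4
iteration 5: select EN,GJSV (d=181/8); attach at lengths (125/16, 45/16); label the merged cluster EGJNSV
  updated: d(EGJNSV,L)=61/2
iteration 6: select EGJNSV,L (d=61/2); attach at lengths (63/16, 61/4); label the merged cluster EGJLNSV
final tree: (((E:7/2,N:7/2):125/16,((G:1/2,V:1/2):8,(J:1/2,S:1/2):8):45/16):63/16,L:61/4)
total length: 877/16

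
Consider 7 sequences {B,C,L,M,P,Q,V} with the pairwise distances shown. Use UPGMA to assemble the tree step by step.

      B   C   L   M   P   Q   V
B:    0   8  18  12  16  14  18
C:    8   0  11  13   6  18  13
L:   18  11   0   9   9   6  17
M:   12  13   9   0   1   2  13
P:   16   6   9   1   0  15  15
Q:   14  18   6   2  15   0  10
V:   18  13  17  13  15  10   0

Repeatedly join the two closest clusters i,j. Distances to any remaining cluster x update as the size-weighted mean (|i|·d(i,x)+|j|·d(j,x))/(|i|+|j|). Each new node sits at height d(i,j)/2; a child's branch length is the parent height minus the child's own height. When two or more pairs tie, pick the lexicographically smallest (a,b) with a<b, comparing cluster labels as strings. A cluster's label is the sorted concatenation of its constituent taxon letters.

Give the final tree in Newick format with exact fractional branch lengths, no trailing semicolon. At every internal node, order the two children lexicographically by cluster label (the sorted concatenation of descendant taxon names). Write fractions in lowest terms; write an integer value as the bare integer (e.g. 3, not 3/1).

iteration 1: select M,P (d=1); attach at lengths (1/2, 1/2); label the merged cluster MP
  updated: d(B,MP)=14, d(C,MP)=19/2, d(L,MP)=9, d(MP,Q)=17/2, d(MP,V)=14
iteration 2: select L,Q (d=6); attach at lengths (3, 3); label the merged cluster LQ
  updated: d(B,LQ)=16, d(C,LQ)=29/2, d(LQ,MP)=35/4, d(LQ,V)=27/2
iteration 3: select B,C (d=8); attach at lengths (4, 4); label the merged cluster BC
  updated: d(BC,LQ)=61/4, d(BC,MP)=47/4, d(BC,V)=31/2
iteration 4: select LQ,MP (d=35/4); attach at lengths (11/8, 31/8); label the merged cluster LMPQ
  updated: d(BC,LMPQ)=27/2, d(LMPQ,V)=55/4
iteration 5: select BC,LMPQ (d=27/2); attach at lengths (11/4, 19/8); label the merged cluster BCLMPQ
  updated: d(BCLMPQ,V)=43/3
iteration 6: select BCLMPQ,V (d=43/3); attach at lengths (5/12, 43/6); label the merged cluster BCLMPQV
final tree: (((B:4,C:4):11/4,((L:3,Q:3):11/8,(M:1/2,P:1/2):31/8):19/8):5/12,V:43/6)
total length: 791/24

(((B:4,C:4):11/4,((L:3,Q:3):11/8,(M:1/2,P:1/2):31/8):19/8):5/12,V:43/6)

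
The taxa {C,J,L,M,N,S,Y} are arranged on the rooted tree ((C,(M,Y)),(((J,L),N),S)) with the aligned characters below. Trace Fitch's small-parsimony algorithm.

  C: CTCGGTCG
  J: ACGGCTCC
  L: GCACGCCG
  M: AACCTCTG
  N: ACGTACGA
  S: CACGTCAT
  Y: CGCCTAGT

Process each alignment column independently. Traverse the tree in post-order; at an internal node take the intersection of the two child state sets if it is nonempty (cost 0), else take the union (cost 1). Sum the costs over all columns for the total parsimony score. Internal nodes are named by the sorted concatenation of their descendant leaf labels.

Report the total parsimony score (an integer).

MY@0: {A} ∪ {C} = {A,C} (union, +1)
CMY@0: {C} ∩ {A,C} = {C} (intersection, +0)
JL@0: {A} ∪ {G} = {A,G} (union, +1)
JLN@0: {A,G} ∩ {A} = {A} (intersection, +0)
JLNS@0: {A} ∪ {C} = {A,C} (union, +1)
CJLMNSY@0: {C} ∩ {A,C} = {C} (intersection, +0)
MY@1: {A} ∪ {G} = {A,G} (union, +1)
CMY@1: {T} ∪ {A,G} = {A,G,T} (union, +1)
JL@1: {C} ∩ {C} = {C} (intersection, +0)
JLN@1: {C} ∩ {C} = {C} (intersection, +0)
JLNS@1: {C} ∪ {A} = {A,C} (union, +1)
CJLMNSY@1: {A,G,T} ∩ {A,C} = {A} (intersection, +0)
MY@2: {C} ∩ {C} = {C} (intersection, +0)
CMY@2: {C} ∩ {C} = {C} (intersection, +0)
JL@2: {G} ∪ {A} = {A,G} (union, +1)
JLN@2: {A,G} ∩ {G} = {G} (intersection, +0)
JLNS@2: {G} ∪ {C} = {C,G} (union, +1)
CJLMNSY@2: {C} ∩ {C,G} = {C} (intersection, +0)
MY@3: {C} ∩ {C} = {C} (intersection, +0)
CMY@3: {G} ∪ {C} = {C,G} (union, +1)
JL@3: {G} ∪ {C} = {C,G} (union, +1)
JLN@3: {C,G} ∪ {T} = {C,G,T} (union, +1)
JLNS@3: {C,G,T} ∩ {G} = {G} (intersection, +0)
CJLMNSY@3: {C,G} ∩ {G} = {G} (intersection, +0)
MY@4: {T} ∩ {T} = {T} (intersection, +0)
CMY@4: {G} ∪ {T} = {G,T} (union, +1)
JL@4: {C} ∪ {G} = {C,G} (union, +1)
JLN@4: {C,G} ∪ {A} = {A,C,G} (union, +1)
JLNS@4: {A,C,G} ∪ {T} = {A,C,G,T} (union, +1)
CJLMNSY@4: {G,T} ∩ {A,C,G,T} = {G,T} (intersection, +0)
MY@5: {C} ∪ {A} = {A,C} (union, +1)
CMY@5: {T} ∪ {A,C} = {A,C,T} (union, +1)
JL@5: {T} ∪ {C} = {C,T} (union, +1)
JLN@5: {C,T} ∩ {C} = {C} (intersection, +0)
JLNS@5: {C} ∩ {C} = {C} (intersection, +0)
CJLMNSY@5: {A,C,T} ∩ {C} = {C} (intersection, +0)
MY@6: {T} ∪ {G} = {G,T} (union, +1)
CMY@6: {C} ∪ {G,T} = {C,G,T} (union, +1)
JL@6: {C} ∩ {C} = {C} (intersection, +0)
JLN@6: {C} ∪ {G} = {C,G} (union, +1)
JLNS@6: {C,G} ∪ {A} = {A,C,G} (union, +1)
CJLMNSY@6: {C,G,T} ∩ {A,C,G} = {C,G} (intersection, +0)
MY@7: {G} ∪ {T} = {G,T} (union, +1)
CMY@7: {G} ∩ {G,T} = {G} (intersection, +0)
JL@7: {C} ∪ {G} = {C,G} (union, +1)
JLN@7: {C,G} ∪ {A} = {A,C,G} (union, +1)
JLNS@7: {A,C,G} ∪ {T} = {A,C,G,T} (union, +1)
CJLMNSY@7: {G} ∩ {A,C,G,T} = {G} (intersection, +0)
per-site changes: [3, 3, 2, 3, 4, 3, 4, 4]; total = 26

26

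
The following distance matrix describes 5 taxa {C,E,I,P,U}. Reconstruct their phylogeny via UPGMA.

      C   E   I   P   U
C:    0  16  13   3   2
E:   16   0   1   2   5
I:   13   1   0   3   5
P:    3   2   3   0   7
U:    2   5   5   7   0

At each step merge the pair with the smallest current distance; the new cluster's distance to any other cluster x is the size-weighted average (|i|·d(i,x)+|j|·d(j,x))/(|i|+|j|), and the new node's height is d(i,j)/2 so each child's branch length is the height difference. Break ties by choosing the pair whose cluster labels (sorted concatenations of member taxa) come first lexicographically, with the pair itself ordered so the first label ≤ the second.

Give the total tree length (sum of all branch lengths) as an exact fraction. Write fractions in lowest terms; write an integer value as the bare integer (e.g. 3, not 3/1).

131/12

iteration 1: select E,I (d=1); attach at lengths (1/2, 1/2); label the merged cluster EI
  updated: d(C,EI)=29/2, d(EI,P)=5/2, d(EI,U)=5
iteration 2: select C,U (d=2); attach at lengths (1, 1); label the merged cluster CU
  updated: d(CU,EI)=39/4, d(CU,P)=5
iteration 3: select EI,P (d=5/2); attach at lengths (3/4, 5/4); label the merged cluster EIP
  updated: d(CU,EIP)=49/6
iteration 4: select CU,EIP (d=49/6); attach at lengths (37/12, 17/6); label the merged cluster CEIPU
final tree: ((C:1,U:1):37/12,((E:1/2,I:1/2):3/4,P:5/4):17/6)
total length: 131/12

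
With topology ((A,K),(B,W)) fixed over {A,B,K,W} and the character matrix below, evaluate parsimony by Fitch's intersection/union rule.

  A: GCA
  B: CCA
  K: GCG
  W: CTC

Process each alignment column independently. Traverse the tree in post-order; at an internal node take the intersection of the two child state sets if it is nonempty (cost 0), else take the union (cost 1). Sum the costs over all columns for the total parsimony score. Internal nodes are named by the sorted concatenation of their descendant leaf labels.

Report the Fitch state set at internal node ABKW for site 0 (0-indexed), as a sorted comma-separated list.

[col 0] AK: children A:{G}, K:{G} ∩→ {G}; cost 0
[col 0] BW: children B:{C}, W:{C} ∩→ {C}; cost 0
[col 0] ABKW: children AK:{G}, BW:{C} ∪→ {C,G}; cost 1
[col 1] AK: children A:{C}, K:{C} ∩→ {C}; cost 0
[col 1] BW: children B:{C}, W:{T} ∪→ {C,T}; cost 1
[col 1] ABKW: children AK:{C}, BW:{C,T} ∩→ {C}; cost 0
[col 2] AK: children A:{A}, K:{G} ∪→ {A,G}; cost 1
[col 2] BW: children B:{A}, W:{C} ∪→ {A,C}; cost 1
[col 2] ABKW: children AK:{A,G}, BW:{A,C} ∩→ {A}; cost 0
per-site changes: [1, 1, 2]; total = 4

C,G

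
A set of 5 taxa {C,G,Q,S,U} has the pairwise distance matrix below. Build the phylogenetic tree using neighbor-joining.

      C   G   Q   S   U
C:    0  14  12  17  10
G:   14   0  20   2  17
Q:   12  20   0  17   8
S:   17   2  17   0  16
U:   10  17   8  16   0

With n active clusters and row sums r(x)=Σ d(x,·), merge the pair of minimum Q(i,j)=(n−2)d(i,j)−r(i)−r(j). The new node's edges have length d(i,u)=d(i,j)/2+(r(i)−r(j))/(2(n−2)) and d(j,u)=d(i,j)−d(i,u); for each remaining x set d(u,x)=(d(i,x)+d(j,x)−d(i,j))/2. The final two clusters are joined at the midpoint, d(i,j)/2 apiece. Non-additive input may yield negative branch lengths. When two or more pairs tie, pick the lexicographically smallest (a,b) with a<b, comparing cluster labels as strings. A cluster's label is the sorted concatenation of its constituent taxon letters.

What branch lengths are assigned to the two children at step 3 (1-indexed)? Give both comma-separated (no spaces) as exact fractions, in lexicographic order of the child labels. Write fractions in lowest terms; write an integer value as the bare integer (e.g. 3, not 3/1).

step 1: merge (G,S) at d=2, Q=-99; branch lengths G→7/6, S→5/6; new cluster GS
  updated: d(C,GS)=29/2, d(GS,Q)=35/2, d(GS,U)=31/2
step 2: merge (C,GS) at d=29/2, Q=-55; branch lengths C→9/2, GS→10; new cluster CGS
  updated: d(CGS,Q)=15/2, d(CGS,U)=11/2
step 3: merge (CGS,Q) at d=15/2, Q=-21; branch lengths CGS→5/2, Q→5; new cluster CGQS
  updated: d(CGQS,U)=3
step 4: merge (CGQS,U) at d=3; branch lengths CGQS→3/2, U→3/2; new cluster CGQSU
final tree: (((C:9/2,(G:7/6,S:5/6):10):5/2,Q:5):3/2,U:3/2)
total length: 27

5/2,5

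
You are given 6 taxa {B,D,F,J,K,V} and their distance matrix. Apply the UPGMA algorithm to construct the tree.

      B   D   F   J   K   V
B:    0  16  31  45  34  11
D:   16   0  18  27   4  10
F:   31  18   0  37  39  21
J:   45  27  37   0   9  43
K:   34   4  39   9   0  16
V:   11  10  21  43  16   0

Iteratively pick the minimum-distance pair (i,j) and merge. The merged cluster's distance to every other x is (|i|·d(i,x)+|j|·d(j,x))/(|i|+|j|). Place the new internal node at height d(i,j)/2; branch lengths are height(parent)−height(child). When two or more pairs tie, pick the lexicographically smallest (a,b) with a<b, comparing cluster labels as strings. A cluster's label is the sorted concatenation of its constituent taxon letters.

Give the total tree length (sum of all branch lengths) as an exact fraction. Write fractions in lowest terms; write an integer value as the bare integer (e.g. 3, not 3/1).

349/6

iteration 1: select D,K (d=4); attach at lengths (2, 2); label the merged cluster DK
  updated: d(B,DK)=25, d(DK,F)=57/2, d(DK,J)=18, d(DK,V)=13
iteration 2: select B,V (d=11); attach at lengths (11/2, 11/2); label the merged cluster BV
  updated: d(BV,DK)=19, d(BV,F)=26, d(BV,J)=44
iteration 3: select DK,J (d=18); attach at lengths (7, 9); label the merged cluster DJK
  updated: d(BV,DJK)=82/3, d(DJK,F)=94/3
iteration 4: select BV,F (d=26); attach at lengths (15/2, 13); label the merged cluster BFV
  updated: d(BFV,DJK)=86/3
iteration 5: select BFV,DJK (d=86/3); attach at lengths (4/3, 16/3); label the merged cluster BDFJKV
final tree: (((B:11/2,V:11/2):15/2,F:13):4/3,((D:2,K:2):7,J:9):16/3)
total length: 349/6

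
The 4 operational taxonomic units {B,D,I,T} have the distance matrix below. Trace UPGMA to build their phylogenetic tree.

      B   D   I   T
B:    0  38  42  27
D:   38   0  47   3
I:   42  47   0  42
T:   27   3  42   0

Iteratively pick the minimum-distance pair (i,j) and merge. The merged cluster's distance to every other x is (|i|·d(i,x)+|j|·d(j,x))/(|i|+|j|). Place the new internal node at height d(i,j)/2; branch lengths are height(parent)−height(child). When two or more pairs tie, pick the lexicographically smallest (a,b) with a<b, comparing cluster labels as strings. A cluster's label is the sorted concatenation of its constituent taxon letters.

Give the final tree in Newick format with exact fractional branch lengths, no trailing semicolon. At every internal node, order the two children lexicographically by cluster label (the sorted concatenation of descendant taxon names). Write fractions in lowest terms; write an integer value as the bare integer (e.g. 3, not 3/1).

step 1: merge (D,T) at d=3; branch lengths D→3/2, T→3/2; new cluster DT
  updated: d(B,DT)=65/2, d(DT,I)=89/2
step 2: merge (B,DT) at d=65/2; branch lengths B→65/4, DT→59/4; new cluster BDT
  updated: d(BDT,I)=131/3
step 3: merge (BDT,I) at d=131/3; branch lengths BDT→67/12, I→131/6; new cluster BDIT
final tree: ((B:65/4,(D:3/2,T:3/2):59/4):67/12,I:131/6)
total length: 737/12

((B:65/4,(D:3/2,T:3/2):59/4):67/12,I:131/6)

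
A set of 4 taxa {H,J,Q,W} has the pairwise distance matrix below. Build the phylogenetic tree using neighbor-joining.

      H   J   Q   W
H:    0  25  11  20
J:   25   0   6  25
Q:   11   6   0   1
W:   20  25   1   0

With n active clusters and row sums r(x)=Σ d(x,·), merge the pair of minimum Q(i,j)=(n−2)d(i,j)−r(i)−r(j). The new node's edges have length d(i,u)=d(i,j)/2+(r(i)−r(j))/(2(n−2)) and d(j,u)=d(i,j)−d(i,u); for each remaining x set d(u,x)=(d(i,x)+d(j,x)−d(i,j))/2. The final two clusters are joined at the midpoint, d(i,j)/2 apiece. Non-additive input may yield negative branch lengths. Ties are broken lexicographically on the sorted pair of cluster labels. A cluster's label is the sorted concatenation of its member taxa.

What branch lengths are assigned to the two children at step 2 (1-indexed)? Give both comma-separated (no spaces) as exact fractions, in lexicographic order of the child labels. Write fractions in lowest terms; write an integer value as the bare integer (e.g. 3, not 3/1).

5/2,-13/2

iteration 1: select H,J (d=25, Q=-62); attach at lengths (25/2, 25/2); label the merged cluster HJ
  updated: d(HJ,Q)=-4, d(HJ,W)=10
iteration 2: select HJ,Q (d=-4, Q=-7); attach at lengths (5/2, -13/2); label the merged cluster HJQ
  updated: d(HJQ,W)=15/2
iteration 3: select HJQ,W (d=15/2); attach at lengths (15/4, 15/4); label the merged cluster HJQW
final tree: (((H:25/2,J:25/2):5/2,Q:-13/2):15/4,W:15/4)
total length: 57/2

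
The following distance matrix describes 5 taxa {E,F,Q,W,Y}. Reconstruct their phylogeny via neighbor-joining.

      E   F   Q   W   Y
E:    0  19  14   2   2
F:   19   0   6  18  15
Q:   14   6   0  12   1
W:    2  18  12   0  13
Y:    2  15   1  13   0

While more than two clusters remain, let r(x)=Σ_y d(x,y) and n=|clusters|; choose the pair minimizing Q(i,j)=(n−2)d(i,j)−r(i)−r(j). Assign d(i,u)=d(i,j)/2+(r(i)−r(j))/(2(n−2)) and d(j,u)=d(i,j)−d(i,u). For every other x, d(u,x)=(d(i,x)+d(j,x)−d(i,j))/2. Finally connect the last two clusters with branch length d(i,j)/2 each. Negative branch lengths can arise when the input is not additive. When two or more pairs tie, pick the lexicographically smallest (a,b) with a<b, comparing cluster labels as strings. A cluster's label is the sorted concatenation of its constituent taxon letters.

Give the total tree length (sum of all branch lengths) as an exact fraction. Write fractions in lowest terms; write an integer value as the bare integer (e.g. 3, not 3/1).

157/8

1. join E+W (d=2, Q=-76) ⇒ EW; edges |E|=-1/3, |W|=7/3
  updated: d(EW,F)=35/2, d(EW,Q)=12, d(EW,Y)=13/2
2. join EW+Y (d=13/2, Q=-91/2) ⇒ EWY; edges |EW|=53/8, |Y|=-1/8
  updated: d(EWY,F)=13, d(EWY,Q)=13/4
3. join EWY+F (d=13, Q=-89/4) ⇒ EFWY; edges |EWY|=41/8, |F|=63/8
  updated: d(EFWY,Q)=-15/8
4. join EFWY+Q (d=-15/8) ⇒ EFQWY; edges |EFWY|=-15/16, |Q|=-15/16
final tree: ((((E:-1/3,W:7/3):53/8,Y:-1/8):41/8,F:63/8):-15/16,Q:-15/16)
total length: 157/8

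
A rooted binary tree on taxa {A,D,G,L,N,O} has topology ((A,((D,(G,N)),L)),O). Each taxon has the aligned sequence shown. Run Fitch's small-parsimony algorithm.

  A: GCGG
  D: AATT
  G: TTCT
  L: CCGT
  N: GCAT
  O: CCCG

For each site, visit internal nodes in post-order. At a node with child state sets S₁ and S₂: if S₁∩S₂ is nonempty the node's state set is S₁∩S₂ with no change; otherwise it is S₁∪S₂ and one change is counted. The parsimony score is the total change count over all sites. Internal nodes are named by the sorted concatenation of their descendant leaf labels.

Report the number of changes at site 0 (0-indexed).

site 0, node GN: G={T} ∪ N={G} → {G,T} (+1)
site 0, node DGN: D={A} ∪ GN={G,T} → {A,G,T} (+1)
site 0, node DGLN: DGN={A,G,T} ∪ L={C} → {A,C,G,T} (+1)
site 0, node ADGLN: A={G} ∩ DGLN={A,C,G,T} → {G} (+0)
site 0, node ADGLNO: ADGLN={G} ∪ O={C} → {C,G} (+1)
site 1, node GN: G={T} ∪ N={C} → {C,T} (+1)
site 1, node DGN: D={A} ∪ GN={C,T} → {A,C,T} (+1)
site 1, node DGLN: DGN={A,C,T} ∩ L={C} → {C} (+0)
site 1, node ADGLN: A={C} ∩ DGLN={C} → {C} (+0)
site 1, node ADGLNO: ADGLN={C} ∩ O={C} → {C} (+0)
site 2, node GN: G={C} ∪ N={A} → {A,C} (+1)
site 2, node DGN: D={T} ∪ GN={A,C} → {A,C,T} (+1)
site 2, node DGLN: DGN={A,C,T} ∪ L={G} → {A,C,G,T} (+1)
site 2, node ADGLN: A={G} ∩ DGLN={A,C,G,T} → {G} (+0)
site 2, node ADGLNO: ADGLN={G} ∪ O={C} → {C,G} (+1)
site 3, node GN: G={T} ∩ N={T} → {T} (+0)
site 3, node DGN: D={T} ∩ GN={T} → {T} (+0)
site 3, node DGLN: DGN={T} ∩ L={T} → {T} (+0)
site 3, node ADGLN: A={G} ∪ DGLN={T} → {G,T} (+1)
site 3, node ADGLNO: ADGLN={G,T} ∩ O={G} → {G} (+0)
per-site changes: [4, 2, 4, 1]; total = 11

4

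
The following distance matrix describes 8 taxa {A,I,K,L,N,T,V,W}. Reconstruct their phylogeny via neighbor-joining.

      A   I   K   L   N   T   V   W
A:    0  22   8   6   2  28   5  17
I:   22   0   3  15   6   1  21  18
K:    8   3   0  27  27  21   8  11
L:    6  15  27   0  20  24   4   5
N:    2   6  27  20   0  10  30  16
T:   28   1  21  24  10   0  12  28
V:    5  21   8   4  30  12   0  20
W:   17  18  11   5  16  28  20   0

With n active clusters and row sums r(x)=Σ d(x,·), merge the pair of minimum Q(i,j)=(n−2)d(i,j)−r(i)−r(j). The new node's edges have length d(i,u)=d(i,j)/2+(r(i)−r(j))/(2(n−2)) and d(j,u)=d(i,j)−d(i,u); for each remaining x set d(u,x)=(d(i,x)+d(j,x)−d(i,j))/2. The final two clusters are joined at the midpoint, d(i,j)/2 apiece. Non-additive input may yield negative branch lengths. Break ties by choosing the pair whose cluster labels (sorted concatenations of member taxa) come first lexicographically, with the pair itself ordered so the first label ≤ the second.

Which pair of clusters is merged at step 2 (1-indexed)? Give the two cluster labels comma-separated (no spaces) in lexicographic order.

IT,N

iteration 1: select I,T (d=1, Q=-204); attach at lengths (-8/3, 11/3); label the merged cluster IT
  updated: d(A,IT)=49/2, d(IT,K)=23/2, d(IT,L)=19, d(IT,N)=15/2, d(IT,V)=16, d(IT,W)=45/2
iteration 2: select IT,N (d=15/2, Q=-166); attach at lengths (18/5, 39/10); label the merged cluster INT
  updated: d(A,INT)=19/2, d(INT,K)=31/2, d(INT,L)=63/4, d(INT,V)=77/4, d(INT,W)=31/2
iteration 3: select L,W (d=5, Q=-425/4); attach at lengths (37/32, 123/32); label the merged cluster LW
  updated: d(A,LW)=9, d(INT,LW)=105/8, d(K,LW)=33/2, d(LW,V)=19/2
iteration 4: select INT,LW (d=105/8, Q=-529/8); attach at lengths (389/48, 241/48); label the merged cluster ILNTW
  updated: d(A,ILNTW)=43/16, d(ILNTW,K)=151/16, d(ILNTW,V)=125/16
iteration 5: select A,ILNTW (d=43/16, Q=-121/4); attach at lengths (9/32, 77/32); label the merged cluster AILNTW
  updated: d(AILNTW,K)=59/8, d(AILNTW,V)=81/16
iteration 6: select AILNTW,K (d=59/8, Q=-327/16); attach at lengths (71/32, 165/32); label the merged cluster AIKLNTW
  updated: d(AIKLNTW,V)=91/32
iteration 7: select AIKLNTW,V (d=91/32); attach at lengths (91/64, 91/64); label the merged cluster AIKLNTVW
final tree: (((A:9/32,(((I:-8/3,T:11/3):18/5,N:39/10):389/48,(L:37/32,W:123/32):241/48):77/32):71/32,K:165/32):91/64,V:91/64)
total length: 1265/32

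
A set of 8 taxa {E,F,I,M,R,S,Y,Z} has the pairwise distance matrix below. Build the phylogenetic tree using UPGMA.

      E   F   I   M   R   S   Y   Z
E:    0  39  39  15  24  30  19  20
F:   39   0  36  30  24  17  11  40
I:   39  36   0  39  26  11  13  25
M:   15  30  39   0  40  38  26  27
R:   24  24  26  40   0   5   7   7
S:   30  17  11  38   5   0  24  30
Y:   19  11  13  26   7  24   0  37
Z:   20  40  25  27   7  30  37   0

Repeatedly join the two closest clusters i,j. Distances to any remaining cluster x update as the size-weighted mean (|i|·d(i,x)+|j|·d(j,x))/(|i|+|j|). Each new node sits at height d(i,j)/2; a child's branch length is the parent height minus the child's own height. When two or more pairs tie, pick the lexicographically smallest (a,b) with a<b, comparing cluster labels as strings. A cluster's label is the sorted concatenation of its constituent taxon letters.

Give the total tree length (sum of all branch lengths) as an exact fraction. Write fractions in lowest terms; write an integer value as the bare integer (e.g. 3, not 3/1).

step 1: merge (R,S) at d=5; branch lengths R→5/2, S→5/2; new cluster RS
  updated: d(E,RS)=27, d(F,RS)=41/2, d(I,RS)=37/2, d(M,RS)=39, d(RS,Y)=31/2, d(RS,Z)=37/2
step 2: merge (F,Y) at d=11; branch lengths F→11/2, Y→11/2; new cluster FY
  updated: d(E,FY)=29, d(FY,I)=49/2, d(FY,M)=28, d(FY,RS)=18, d(FY,Z)=77/2
step 3: merge (E,M) at d=15; branch lengths E→15/2, M→15/2; new cluster EM
  updated: d(EM,FY)=57/2, d(EM,I)=39, d(EM,RS)=33, d(EM,Z)=47/2
step 4: merge (FY,RS) at d=18; branch lengths FY→7/2, RS→13/2; new cluster FRSY
  updated: d(EM,FRSY)=123/4, d(FRSY,I)=43/2, d(FRSY,Z)=57/2
step 5: merge (FRSY,I) at d=43/2; branch lengths FRSY→7/4, I→43/4; new cluster FIRSY
  updated: d(EM,FIRSY)=162/5, d(FIRSY,Z)=139/5
step 6: merge (EM,Z) at d=47/2; branch lengths EM→17/4, Z→47/4; new cluster EMZ
  updated: d(EMZ,FIRSY)=463/15
step 7: merge (EMZ,FIRSY) at d=463/15; branch lengths EMZ→221/60, FIRSY→281/60; new cluster EFIMRSYZ
final tree: (((E:15/2,M:15/2):17/4,Z:47/4):221/60,(((F:11/2,Y:11/2):7/2,(R:5/2,S:5/2):13/2):7/4,I:43/4):281/60)
total length: 1168/15

1168/15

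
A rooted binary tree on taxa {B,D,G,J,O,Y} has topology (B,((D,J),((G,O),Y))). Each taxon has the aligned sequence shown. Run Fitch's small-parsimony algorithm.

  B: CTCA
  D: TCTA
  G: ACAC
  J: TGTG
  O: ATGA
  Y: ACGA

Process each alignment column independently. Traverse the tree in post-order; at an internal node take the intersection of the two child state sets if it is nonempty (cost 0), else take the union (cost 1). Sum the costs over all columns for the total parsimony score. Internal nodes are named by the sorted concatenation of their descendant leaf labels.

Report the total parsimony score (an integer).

10

[col 0] DJ: children D:{T}, J:{T} ∩→ {T}; cost 0
[col 0] GO: children G:{A}, O:{A} ∩→ {A}; cost 0
[col 0] GOY: children GO:{A}, Y:{A} ∩→ {A}; cost 0
[col 0] DGJOY: children DJ:{T}, GOY:{A} ∪→ {A,T}; cost 1
[col 0] BDGJOY: children B:{C}, DGJOY:{A,T} ∪→ {A,C,T}; cost 1
[col 1] DJ: children D:{C}, J:{G} ∪→ {C,G}; cost 1
[col 1] GO: children G:{C}, O:{T} ∪→ {C,T}; cost 1
[col 1] GOY: children GO:{C,T}, Y:{C} ∩→ {C}; cost 0
[col 1] DGJOY: children DJ:{C,G}, GOY:{C} ∩→ {C}; cost 0
[col 1] BDGJOY: children B:{T}, DGJOY:{C} ∪→ {C,T}; cost 1
[col 2] DJ: children D:{T}, J:{T} ∩→ {T}; cost 0
[col 2] GO: children G:{A}, O:{G} ∪→ {A,G}; cost 1
[col 2] GOY: children GO:{A,G}, Y:{G} ∩→ {G}; cost 0
[col 2] DGJOY: children DJ:{T}, GOY:{G} ∪→ {G,T}; cost 1
[col 2] BDGJOY: children B:{C}, DGJOY:{G,T} ∪→ {C,G,T}; cost 1
[col 3] DJ: children D:{A}, J:{G} ∪→ {A,G}; cost 1
[col 3] GO: children G:{C}, O:{A} ∪→ {A,C}; cost 1
[col 3] GOY: children GO:{A,C}, Y:{A} ∩→ {A}; cost 0
[col 3] DGJOY: children DJ:{A,G}, GOY:{A} ∩→ {A}; cost 0
[col 3] BDGJOY: children B:{A}, DGJOY:{A} ∩→ {A}; cost 0
per-site changes: [2, 3, 3, 2]; total = 10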